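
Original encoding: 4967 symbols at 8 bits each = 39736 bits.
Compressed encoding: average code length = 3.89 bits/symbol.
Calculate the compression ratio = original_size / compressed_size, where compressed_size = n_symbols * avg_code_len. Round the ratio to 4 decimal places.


original_size = n_symbols * orig_bits = 4967 * 8 = 39736 bits
compressed_size = n_symbols * avg_code_len = 4967 * 3.89 = 19321.63 bits
ratio = original_size / compressed_size = 39736 / 19321.63 = 2.0566

Compression ratio = 2.0566


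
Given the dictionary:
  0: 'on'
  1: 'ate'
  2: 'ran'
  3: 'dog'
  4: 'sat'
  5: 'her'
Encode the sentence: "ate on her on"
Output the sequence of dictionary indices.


Look up each word in the dictionary:
  'ate' -> 1
  'on' -> 0
  'her' -> 5
  'on' -> 0

Encoded: [1, 0, 5, 0]


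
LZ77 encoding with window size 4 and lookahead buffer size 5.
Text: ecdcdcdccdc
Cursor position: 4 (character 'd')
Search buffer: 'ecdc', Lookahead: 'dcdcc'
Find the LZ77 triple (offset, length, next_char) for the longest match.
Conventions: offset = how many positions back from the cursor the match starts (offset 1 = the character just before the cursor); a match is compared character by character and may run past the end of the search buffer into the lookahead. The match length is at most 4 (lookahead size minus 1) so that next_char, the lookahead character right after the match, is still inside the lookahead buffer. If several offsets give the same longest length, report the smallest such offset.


Try each offset into the search buffer:
  offset=1 (pos 3, char 'c'): match length 0
  offset=2 (pos 2, char 'd'): match length 4
  offset=3 (pos 1, char 'c'): match length 0
  offset=4 (pos 0, char 'e'): match length 0
Longest match has length 4 at offset 2.
next_char = character at position 4 + 4 = 8 -> 'c'

Best match: offset=2, length=4 (matching 'dcdc' starting at position 2)
LZ77 triple: (2, 4, 'c')


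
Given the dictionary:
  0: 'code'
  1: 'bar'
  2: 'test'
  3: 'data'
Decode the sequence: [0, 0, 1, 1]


Look up each index in the dictionary:
  0 -> 'code'
  0 -> 'code'
  1 -> 'bar'
  1 -> 'bar'

Decoded: "code code bar bar"


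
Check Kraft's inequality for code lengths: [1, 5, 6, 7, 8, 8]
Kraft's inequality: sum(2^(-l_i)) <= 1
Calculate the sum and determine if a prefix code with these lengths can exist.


Sum = 2^(-1) + 2^(-5) + 2^(-6) + 2^(-7) + 2^(-8) + 2^(-8)
    = 0.5 + 0.03125 + 0.015625 + 0.0078125 + 0.00390625 + 0.00390625
    = 144/256 = 0.5625
Since 0.5625 <= 1, Kraft's inequality IS satisfied.
A prefix code with these lengths CAN exist.

Kraft sum = 0.5625. Satisfied.


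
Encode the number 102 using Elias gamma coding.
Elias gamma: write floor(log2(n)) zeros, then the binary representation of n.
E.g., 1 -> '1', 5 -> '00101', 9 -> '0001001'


num_bits = floor(log2(102)) + 1 = 7
leading_zeros = num_bits - 1 = 6
binary(102) = 1100110

Elias gamma(102) = '000000' + '1100110' = 0000001100110 (13 bits)


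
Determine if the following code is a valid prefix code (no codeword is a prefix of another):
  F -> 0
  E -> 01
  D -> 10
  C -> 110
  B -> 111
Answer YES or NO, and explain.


Checking each pair (does one codeword prefix another?):
  F='0' vs E='01': prefix -- VIOLATION

NO -- this is NOT a valid prefix code. F (0) is a prefix of E (01).


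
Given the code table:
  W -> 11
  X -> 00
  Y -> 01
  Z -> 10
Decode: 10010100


Decoding:
10 -> Z
01 -> Y
01 -> Y
00 -> X


Result: ZYYX


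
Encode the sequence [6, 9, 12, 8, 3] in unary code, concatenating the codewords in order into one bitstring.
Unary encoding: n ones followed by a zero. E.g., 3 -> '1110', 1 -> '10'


Encode each number as n ones followed by a terminating 0:
  6 -> 1111110 (7 bits)
  9 -> 1111111110 (10 bits)
  12 -> 1111111111110 (13 bits)
  8 -> 111111110 (9 bits)
  3 -> 1110 (4 bits)
Total length = 7 + 10 + 13 + 9 + 4 = 43 bits.

Unary([6, 9, 12, 8, 3]) = 1111110111111111011111111111101111111101110 (43 bits)


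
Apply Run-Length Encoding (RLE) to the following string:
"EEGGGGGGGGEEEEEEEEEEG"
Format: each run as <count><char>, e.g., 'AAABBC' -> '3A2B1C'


Scanning runs left to right:
  i=0: run of 'E' x 2 -> '2E'
  i=2: run of 'G' x 8 -> '8G'
  i=10: run of 'E' x 10 -> '10E'
  i=20: run of 'G' x 1 -> '1G'

RLE = 2E8G10E1G


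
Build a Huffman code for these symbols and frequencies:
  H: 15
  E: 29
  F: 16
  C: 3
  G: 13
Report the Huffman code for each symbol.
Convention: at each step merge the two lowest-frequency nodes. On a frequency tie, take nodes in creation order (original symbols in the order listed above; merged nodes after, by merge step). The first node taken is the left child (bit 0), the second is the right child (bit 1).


Huffman tree construction:
Step 1: Merge C(3) + G(13) = 16
Step 2: Merge H(15) + F(16) = 31
Step 3: Merge (C+G)(16) + E(29) = 45
Step 4: Merge (H+F)(31) + ((C+G)+E)(45) = 76
Read each symbol's code off the tree from the root (left child = 0, right child = 1).

Codes:
  H: 00 (length 2)
  E: 11 (length 2)
  F: 01 (length 2)
  C: 100 (length 3)
  G: 101 (length 3)
Average code length: 168/76 = 2.2105 bits/symbol


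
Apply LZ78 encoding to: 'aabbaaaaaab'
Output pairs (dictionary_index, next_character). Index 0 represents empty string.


LZ78 encoding steps:
Dictionary: {0: ''}
Step 1: w='' (idx 0), next='a' -> output (0, 'a'), add 'a' as idx 1
Step 2: w='a' (idx 1), next='b' -> output (1, 'b'), add 'ab' as idx 2
Step 3: w='' (idx 0), next='b' -> output (0, 'b'), add 'b' as idx 3
Step 4: w='a' (idx 1), next='a' -> output (1, 'a'), add 'aa' as idx 4
Step 5: w='aa' (idx 4), next='a' -> output (4, 'a'), add 'aaa' as idx 5
Step 6: w='ab' (idx 2), end of input -> output (2, '')


Encoded: [(0, 'a'), (1, 'b'), (0, 'b'), (1, 'a'), (4, 'a'), (2, '')]


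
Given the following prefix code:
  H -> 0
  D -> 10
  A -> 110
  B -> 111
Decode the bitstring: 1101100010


Decoding step by step:
Bits 110 -> A
Bits 110 -> A
Bits 0 -> H
Bits 0 -> H
Bits 10 -> D


Decoded message: AAHHD


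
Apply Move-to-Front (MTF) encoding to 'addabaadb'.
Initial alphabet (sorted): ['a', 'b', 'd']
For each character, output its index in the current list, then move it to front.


MTF encoding:
'a': index 0 in ['a', 'b', 'd'] -> ['a', 'b', 'd']
'd': index 2 in ['a', 'b', 'd'] -> ['d', 'a', 'b']
'd': index 0 in ['d', 'a', 'b'] -> ['d', 'a', 'b']
'a': index 1 in ['d', 'a', 'b'] -> ['a', 'd', 'b']
'b': index 2 in ['a', 'd', 'b'] -> ['b', 'a', 'd']
'a': index 1 in ['b', 'a', 'd'] -> ['a', 'b', 'd']
'a': index 0 in ['a', 'b', 'd'] -> ['a', 'b', 'd']
'd': index 2 in ['a', 'b', 'd'] -> ['d', 'a', 'b']
'b': index 2 in ['d', 'a', 'b'] -> ['b', 'd', 'a']


Output: [0, 2, 0, 1, 2, 1, 0, 2, 2]


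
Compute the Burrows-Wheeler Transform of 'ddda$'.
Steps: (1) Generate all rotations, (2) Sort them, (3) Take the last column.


Rotations (sorted):
  0: $ddda -> last char: a
  1: a$ddd -> last char: d
  2: da$dd -> last char: d
  3: dda$d -> last char: d
  4: ddda$ -> last char: $


BWT = addd$


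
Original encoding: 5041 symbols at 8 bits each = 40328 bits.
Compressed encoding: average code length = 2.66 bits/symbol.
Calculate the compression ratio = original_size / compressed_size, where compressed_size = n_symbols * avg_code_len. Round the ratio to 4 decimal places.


original_size = n_symbols * orig_bits = 5041 * 8 = 40328 bits
compressed_size = n_symbols * avg_code_len = 5041 * 2.66 = 13409.06 bits
ratio = original_size / compressed_size = 40328 / 13409.06 = 3.0075

Compression ratio = 3.0075


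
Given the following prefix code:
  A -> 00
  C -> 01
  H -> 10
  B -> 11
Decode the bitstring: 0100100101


Decoding step by step:
Bits 01 -> C
Bits 00 -> A
Bits 10 -> H
Bits 01 -> C
Bits 01 -> C


Decoded message: CAHCC


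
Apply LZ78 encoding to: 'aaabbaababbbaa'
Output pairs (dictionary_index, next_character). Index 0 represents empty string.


LZ78 encoding steps:
Dictionary: {0: ''}
Step 1: w='' (idx 0), next='a' -> output (0, 'a'), add 'a' as idx 1
Step 2: w='a' (idx 1), next='a' -> output (1, 'a'), add 'aa' as idx 2
Step 3: w='' (idx 0), next='b' -> output (0, 'b'), add 'b' as idx 3
Step 4: w='b' (idx 3), next='a' -> output (3, 'a'), add 'ba' as idx 4
Step 5: w='a' (idx 1), next='b' -> output (1, 'b'), add 'ab' as idx 5
Step 6: w='ab' (idx 5), next='b' -> output (5, 'b'), add 'abb' as idx 6
Step 7: w='ba' (idx 4), next='a' -> output (4, 'a'), add 'baa' as idx 7


Encoded: [(0, 'a'), (1, 'a'), (0, 'b'), (3, 'a'), (1, 'b'), (5, 'b'), (4, 'a')]


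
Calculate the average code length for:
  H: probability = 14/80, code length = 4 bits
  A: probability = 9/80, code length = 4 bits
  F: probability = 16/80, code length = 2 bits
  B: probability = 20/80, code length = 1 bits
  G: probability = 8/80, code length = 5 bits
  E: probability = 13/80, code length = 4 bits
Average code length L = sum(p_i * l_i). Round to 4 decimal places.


Weighted contributions p_i * l_i:
  H: (14/80) * 4 = 56/80
  A: (9/80) * 4 = 36/80
  F: (16/80) * 2 = 32/80
  B: (20/80) * 1 = 20/80
  G: (8/80) * 5 = 40/80
  E: (13/80) * 4 = 52/80
Sum = (56 + 36 + 32 + 20 + 40 + 52)/80 = 236/80

L = 236/80 = 2.9500 bits/symbol


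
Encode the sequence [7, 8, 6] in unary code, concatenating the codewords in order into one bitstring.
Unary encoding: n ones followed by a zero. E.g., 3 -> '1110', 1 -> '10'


Encode each number as n ones followed by a terminating 0:
  7 -> 11111110 (8 bits)
  8 -> 111111110 (9 bits)
  6 -> 1111110 (7 bits)
Total length = 8 + 9 + 7 = 24 bits.

Unary([7, 8, 6]) = 111111101111111101111110 (24 bits)


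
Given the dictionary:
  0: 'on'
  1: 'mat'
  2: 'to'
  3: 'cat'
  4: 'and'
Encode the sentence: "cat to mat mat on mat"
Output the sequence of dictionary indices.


Look up each word in the dictionary:
  'cat' -> 3
  'to' -> 2
  'mat' -> 1
  'mat' -> 1
  'on' -> 0
  'mat' -> 1

Encoded: [3, 2, 1, 1, 0, 1]


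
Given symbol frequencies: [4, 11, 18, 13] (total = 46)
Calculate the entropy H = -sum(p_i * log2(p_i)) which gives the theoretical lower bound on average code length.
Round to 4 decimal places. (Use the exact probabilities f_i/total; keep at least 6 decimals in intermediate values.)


Per-symbol terms -p_i * log2(p_i) with p_i = f_i/46:
  p = 4/46 = 0.086957: log2(p) = -3.523562, -p*log2(p) = 0.306397
  p = 11/46 = 0.239130: log2(p) = -2.064130, -p*log2(p) = 0.493596
  p = 18/46 = 0.391304: log2(p) = -1.353637, -p*log2(p) = 0.529684
  p = 13/46 = 0.282609: log2(p) = -1.823122, -p*log2(p) = 0.515230
H = 0.306397 + 0.493596 + 0.529684 + 0.515230 = 1.844907

H = 1.8449 bits/symbol


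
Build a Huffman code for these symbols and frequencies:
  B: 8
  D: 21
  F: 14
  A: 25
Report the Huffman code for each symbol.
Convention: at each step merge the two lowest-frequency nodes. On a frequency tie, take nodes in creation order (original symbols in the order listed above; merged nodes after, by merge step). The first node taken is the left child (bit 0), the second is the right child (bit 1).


Huffman tree construction:
Step 1: Merge B(8) + F(14) = 22
Step 2: Merge D(21) + (B+F)(22) = 43
Step 3: Merge A(25) + (D+(B+F))(43) = 68
Read each symbol's code off the tree from the root (left child = 0, right child = 1).

Codes:
  B: 110 (length 3)
  D: 10 (length 2)
  F: 111 (length 3)
  A: 0 (length 1)
Average code length: 133/68 = 1.9559 bits/symbol


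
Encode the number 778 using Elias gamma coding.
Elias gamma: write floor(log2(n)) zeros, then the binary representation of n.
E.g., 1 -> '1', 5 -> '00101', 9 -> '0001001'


num_bits = floor(log2(778)) + 1 = 10
leading_zeros = num_bits - 1 = 9
binary(778) = 1100001010

Elias gamma(778) = '000000000' + '1100001010' = 0000000001100001010 (19 bits)


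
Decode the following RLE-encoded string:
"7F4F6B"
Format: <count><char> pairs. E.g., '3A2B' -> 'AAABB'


Expanding each <count><char> pair:
  7F -> 'FFFFFFF'
  4F -> 'FFFF'
  6B -> 'BBBBBB'

Decoded = FFFFFFFFFFFBBBBBB


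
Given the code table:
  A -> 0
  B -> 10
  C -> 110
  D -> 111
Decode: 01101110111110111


Decoding:
0 -> A
110 -> C
111 -> D
0 -> A
111 -> D
110 -> C
111 -> D


Result: ACDADCD


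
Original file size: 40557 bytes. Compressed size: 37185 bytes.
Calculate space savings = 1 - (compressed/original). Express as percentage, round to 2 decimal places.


ratio = compressed/original = 37185/40557 = 0.916858
savings = 1 - ratio = 1 - 0.916858 = 0.083142
as a percentage: 0.083142 * 100 = 8.31%

Space savings = 1 - 37185/40557 = 8.31%


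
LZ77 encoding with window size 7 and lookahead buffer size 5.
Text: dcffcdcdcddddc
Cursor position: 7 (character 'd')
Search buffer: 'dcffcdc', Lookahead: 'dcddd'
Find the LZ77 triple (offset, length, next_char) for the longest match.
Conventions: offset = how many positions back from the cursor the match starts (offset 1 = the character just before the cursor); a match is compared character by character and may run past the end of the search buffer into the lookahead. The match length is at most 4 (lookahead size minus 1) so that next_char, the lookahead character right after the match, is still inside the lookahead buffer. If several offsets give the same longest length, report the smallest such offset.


Try each offset into the search buffer:
  offset=1 (pos 6, char 'c'): match length 0
  offset=2 (pos 5, char 'd'): match length 3
  offset=3 (pos 4, char 'c'): match length 0
  offset=4 (pos 3, char 'f'): match length 0
  offset=5 (pos 2, char 'f'): match length 0
  offset=6 (pos 1, char 'c'): match length 0
  offset=7 (pos 0, char 'd'): match length 2
Longest match has length 3 at offset 2.
next_char = character at position 7 + 3 = 10 -> 'd'

Best match: offset=2, length=3 (matching 'dcd' starting at position 5)
LZ77 triple: (2, 3, 'd')


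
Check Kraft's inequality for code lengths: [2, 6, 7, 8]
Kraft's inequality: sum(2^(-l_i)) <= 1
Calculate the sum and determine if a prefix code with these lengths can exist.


Sum = 2^(-2) + 2^(-6) + 2^(-7) + 2^(-8)
    = 0.25 + 0.015625 + 0.0078125 + 0.00390625
    = 71/256 = 0.27734375
Since 0.27734375 <= 1, Kraft's inequality IS satisfied.
A prefix code with these lengths CAN exist.

Kraft sum = 0.27734375. Satisfied.


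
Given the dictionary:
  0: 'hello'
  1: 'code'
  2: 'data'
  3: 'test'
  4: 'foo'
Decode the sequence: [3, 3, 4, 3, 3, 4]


Look up each index in the dictionary:
  3 -> 'test'
  3 -> 'test'
  4 -> 'foo'
  3 -> 'test'
  3 -> 'test'
  4 -> 'foo'

Decoded: "test test foo test test foo"


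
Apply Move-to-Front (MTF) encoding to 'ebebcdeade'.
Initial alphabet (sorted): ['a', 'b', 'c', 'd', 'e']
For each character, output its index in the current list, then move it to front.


MTF encoding:
'e': index 4 in ['a', 'b', 'c', 'd', 'e'] -> ['e', 'a', 'b', 'c', 'd']
'b': index 2 in ['e', 'a', 'b', 'c', 'd'] -> ['b', 'e', 'a', 'c', 'd']
'e': index 1 in ['b', 'e', 'a', 'c', 'd'] -> ['e', 'b', 'a', 'c', 'd']
'b': index 1 in ['e', 'b', 'a', 'c', 'd'] -> ['b', 'e', 'a', 'c', 'd']
'c': index 3 in ['b', 'e', 'a', 'c', 'd'] -> ['c', 'b', 'e', 'a', 'd']
'd': index 4 in ['c', 'b', 'e', 'a', 'd'] -> ['d', 'c', 'b', 'e', 'a']
'e': index 3 in ['d', 'c', 'b', 'e', 'a'] -> ['e', 'd', 'c', 'b', 'a']
'a': index 4 in ['e', 'd', 'c', 'b', 'a'] -> ['a', 'e', 'd', 'c', 'b']
'd': index 2 in ['a', 'e', 'd', 'c', 'b'] -> ['d', 'a', 'e', 'c', 'b']
'e': index 2 in ['d', 'a', 'e', 'c', 'b'] -> ['e', 'd', 'a', 'c', 'b']


Output: [4, 2, 1, 1, 3, 4, 3, 4, 2, 2]


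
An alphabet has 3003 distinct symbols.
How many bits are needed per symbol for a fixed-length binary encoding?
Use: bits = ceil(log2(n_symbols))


log2(3003) = 11.5522
Bracket: 2^11 = 2048 < 3003 <= 2^12 = 4096
So ceil(log2(3003)) = 12

bits = ceil(log2(3003)) = ceil(11.5522) = 12 bits


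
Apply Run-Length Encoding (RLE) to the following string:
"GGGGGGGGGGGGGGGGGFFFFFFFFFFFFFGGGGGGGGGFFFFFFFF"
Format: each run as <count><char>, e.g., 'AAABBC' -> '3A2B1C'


Scanning runs left to right:
  i=0: run of 'G' x 17 -> '17G'
  i=17: run of 'F' x 13 -> '13F'
  i=30: run of 'G' x 9 -> '9G'
  i=39: run of 'F' x 8 -> '8F'

RLE = 17G13F9G8F


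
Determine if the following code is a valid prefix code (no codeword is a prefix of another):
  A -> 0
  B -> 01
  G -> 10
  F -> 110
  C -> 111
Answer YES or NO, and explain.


Checking each pair (does one codeword prefix another?):
  A='0' vs B='01': prefix -- VIOLATION

NO -- this is NOT a valid prefix code. A (0) is a prefix of B (01).


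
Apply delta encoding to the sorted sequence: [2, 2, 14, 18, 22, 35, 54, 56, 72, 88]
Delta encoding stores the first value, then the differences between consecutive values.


First value: 2
Deltas:
  2 - 2 = 0
  14 - 2 = 12
  18 - 14 = 4
  22 - 18 = 4
  35 - 22 = 13
  54 - 35 = 19
  56 - 54 = 2
  72 - 56 = 16
  88 - 72 = 16


Delta encoded: [2, 0, 12, 4, 4, 13, 19, 2, 16, 16]


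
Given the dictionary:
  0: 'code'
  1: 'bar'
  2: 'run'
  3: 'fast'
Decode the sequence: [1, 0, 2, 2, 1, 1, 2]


Look up each index in the dictionary:
  1 -> 'bar'
  0 -> 'code'
  2 -> 'run'
  2 -> 'run'
  1 -> 'bar'
  1 -> 'bar'
  2 -> 'run'

Decoded: "bar code run run bar bar run"


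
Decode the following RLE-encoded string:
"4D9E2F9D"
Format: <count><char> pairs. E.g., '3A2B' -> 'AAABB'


Expanding each <count><char> pair:
  4D -> 'DDDD'
  9E -> 'EEEEEEEEE'
  2F -> 'FF'
  9D -> 'DDDDDDDDD'

Decoded = DDDDEEEEEEEEEFFDDDDDDDDD


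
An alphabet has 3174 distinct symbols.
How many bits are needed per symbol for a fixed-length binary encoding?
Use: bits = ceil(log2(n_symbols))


log2(3174) = 11.6321
Bracket: 2^11 = 2048 < 3174 <= 2^12 = 4096
So ceil(log2(3174)) = 12

bits = ceil(log2(3174)) = ceil(11.6321) = 12 bits


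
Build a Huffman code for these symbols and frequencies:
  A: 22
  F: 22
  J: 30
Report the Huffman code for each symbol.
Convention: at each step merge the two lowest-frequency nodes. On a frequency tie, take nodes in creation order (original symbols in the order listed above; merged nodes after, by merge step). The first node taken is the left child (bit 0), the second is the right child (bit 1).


Huffman tree construction:
Step 1: Merge A(22) + F(22) = 44
Step 2: Merge J(30) + (A+F)(44) = 74
Read each symbol's code off the tree from the root (left child = 0, right child = 1).

Codes:
  A: 10 (length 2)
  F: 11 (length 2)
  J: 0 (length 1)
Average code length: 118/74 = 1.5946 bits/symbol


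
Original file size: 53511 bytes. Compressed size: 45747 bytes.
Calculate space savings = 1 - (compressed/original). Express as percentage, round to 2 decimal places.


ratio = compressed/original = 45747/53511 = 0.854908
savings = 1 - ratio = 1 - 0.854908 = 0.145092
as a percentage: 0.145092 * 100 = 14.51%

Space savings = 1 - 45747/53511 = 14.51%


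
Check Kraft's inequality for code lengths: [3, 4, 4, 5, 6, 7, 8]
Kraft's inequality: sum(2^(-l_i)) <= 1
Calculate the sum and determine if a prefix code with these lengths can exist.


Sum = 2^(-3) + 2^(-4) + 2^(-4) + 2^(-5) + 2^(-6) + 2^(-7) + 2^(-8)
    = 0.125 + 0.0625 + 0.0625 + 0.03125 + 0.015625 + 0.0078125 + 0.00390625
    = 79/256 = 0.30859375
Since 0.30859375 <= 1, Kraft's inequality IS satisfied.
A prefix code with these lengths CAN exist.

Kraft sum = 0.30859375. Satisfied.


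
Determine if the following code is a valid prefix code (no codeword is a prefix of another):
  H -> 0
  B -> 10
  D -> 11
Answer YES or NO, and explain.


Checking each pair (does one codeword prefix another?):
  H='0' vs B='10': no prefix
  H='0' vs D='11': no prefix
  B='10' vs H='0': no prefix
  B='10' vs D='11': no prefix
  D='11' vs H='0': no prefix
  D='11' vs B='10': no prefix
No violation found over all pairs.

YES -- this is a valid prefix code. No codeword is a prefix of any other codeword.


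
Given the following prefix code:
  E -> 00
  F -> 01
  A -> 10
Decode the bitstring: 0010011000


Decoding step by step:
Bits 00 -> E
Bits 10 -> A
Bits 01 -> F
Bits 10 -> A
Bits 00 -> E


Decoded message: EAFAE


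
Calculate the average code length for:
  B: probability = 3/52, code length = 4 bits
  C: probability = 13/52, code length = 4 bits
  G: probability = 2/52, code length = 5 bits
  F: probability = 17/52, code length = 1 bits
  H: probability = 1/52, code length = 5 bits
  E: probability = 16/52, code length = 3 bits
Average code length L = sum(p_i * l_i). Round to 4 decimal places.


Weighted contributions p_i * l_i:
  B: (3/52) * 4 = 12/52
  C: (13/52) * 4 = 52/52
  G: (2/52) * 5 = 10/52
  F: (17/52) * 1 = 17/52
  H: (1/52) * 5 = 5/52
  E: (16/52) * 3 = 48/52
Sum = (12 + 52 + 10 + 17 + 5 + 48)/52 = 144/52

L = 144/52 = 2.7692 bits/symbol


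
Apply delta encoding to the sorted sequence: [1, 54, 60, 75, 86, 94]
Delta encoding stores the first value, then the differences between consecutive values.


First value: 1
Deltas:
  54 - 1 = 53
  60 - 54 = 6
  75 - 60 = 15
  86 - 75 = 11
  94 - 86 = 8


Delta encoded: [1, 53, 6, 15, 11, 8]


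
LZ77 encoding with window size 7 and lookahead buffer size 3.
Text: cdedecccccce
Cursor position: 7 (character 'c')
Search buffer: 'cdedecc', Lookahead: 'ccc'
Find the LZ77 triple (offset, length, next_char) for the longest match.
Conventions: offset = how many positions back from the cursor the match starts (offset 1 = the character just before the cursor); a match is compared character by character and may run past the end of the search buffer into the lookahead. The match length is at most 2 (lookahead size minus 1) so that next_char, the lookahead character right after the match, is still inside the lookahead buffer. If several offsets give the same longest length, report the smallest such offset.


Try each offset into the search buffer:
  offset=1 (pos 6, char 'c'): match length 2
  offset=2 (pos 5, char 'c'): match length 2
  offset=3 (pos 4, char 'e'): match length 0
  offset=4 (pos 3, char 'd'): match length 0
  offset=5 (pos 2, char 'e'): match length 0
  offset=6 (pos 1, char 'd'): match length 0
  offset=7 (pos 0, char 'c'): match length 1
Longest match has length 2, found at offsets 1, 2; take the smallest, offset 1.
next_char = character at position 7 + 2 = 9 -> 'c'

Best match: offset=1, length=2 (matching 'cc' starting at position 6)
LZ77 triple: (1, 2, 'c')


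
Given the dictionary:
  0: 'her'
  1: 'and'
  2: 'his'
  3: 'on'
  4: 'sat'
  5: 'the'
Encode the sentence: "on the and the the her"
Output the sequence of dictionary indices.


Look up each word in the dictionary:
  'on' -> 3
  'the' -> 5
  'and' -> 1
  'the' -> 5
  'the' -> 5
  'her' -> 0

Encoded: [3, 5, 1, 5, 5, 0]


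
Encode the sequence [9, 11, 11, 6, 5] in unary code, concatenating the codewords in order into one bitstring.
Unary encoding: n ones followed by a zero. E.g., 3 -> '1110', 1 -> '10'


Encode each number as n ones followed by a terminating 0:
  9 -> 1111111110 (10 bits)
  11 -> 111111111110 (12 bits)
  11 -> 111111111110 (12 bits)
  6 -> 1111110 (7 bits)
  5 -> 111110 (6 bits)
Total length = 10 + 12 + 12 + 7 + 6 = 47 bits.

Unary([9, 11, 11, 6, 5]) = 11111111101111111111101111111111101111110111110 (47 bits)


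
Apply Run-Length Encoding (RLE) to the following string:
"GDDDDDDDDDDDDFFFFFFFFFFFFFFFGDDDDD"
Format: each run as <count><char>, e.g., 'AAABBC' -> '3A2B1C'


Scanning runs left to right:
  i=0: run of 'G' x 1 -> '1G'
  i=1: run of 'D' x 12 -> '12D'
  i=13: run of 'F' x 15 -> '15F'
  i=28: run of 'G' x 1 -> '1G'
  i=29: run of 'D' x 5 -> '5D'

RLE = 1G12D15F1G5D


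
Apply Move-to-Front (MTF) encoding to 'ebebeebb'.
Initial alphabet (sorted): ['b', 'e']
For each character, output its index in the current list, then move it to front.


MTF encoding:
'e': index 1 in ['b', 'e'] -> ['e', 'b']
'b': index 1 in ['e', 'b'] -> ['b', 'e']
'e': index 1 in ['b', 'e'] -> ['e', 'b']
'b': index 1 in ['e', 'b'] -> ['b', 'e']
'e': index 1 in ['b', 'e'] -> ['e', 'b']
'e': index 0 in ['e', 'b'] -> ['e', 'b']
'b': index 1 in ['e', 'b'] -> ['b', 'e']
'b': index 0 in ['b', 'e'] -> ['b', 'e']


Output: [1, 1, 1, 1, 1, 0, 1, 0]


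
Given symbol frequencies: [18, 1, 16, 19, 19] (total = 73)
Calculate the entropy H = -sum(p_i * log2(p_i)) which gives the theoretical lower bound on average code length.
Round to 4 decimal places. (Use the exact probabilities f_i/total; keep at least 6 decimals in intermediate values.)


Per-symbol terms -p_i * log2(p_i) with p_i = f_i/73:
  p = 18/73 = 0.246575: log2(p) = -2.019900, -p*log2(p) = 0.498057
  p = 1/73 = 0.013699: log2(p) = -6.189825, -p*log2(p) = 0.084792
  p = 16/73 = 0.219178: log2(p) = -2.189825, -p*log2(p) = 0.479962
  p = 19/73 = 0.260274: log2(p) = -1.941897, -p*log2(p) = 0.505425
  p = 19/73 = 0.260274: log2(p) = -1.941897, -p*log2(p) = 0.505425
H = 0.498057 + 0.084792 + 0.479962 + 0.505425 + 0.505425 = 2.073661

H = 2.0737 bits/symbol


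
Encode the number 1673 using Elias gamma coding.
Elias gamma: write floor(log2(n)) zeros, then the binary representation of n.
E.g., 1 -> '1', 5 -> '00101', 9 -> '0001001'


num_bits = floor(log2(1673)) + 1 = 11
leading_zeros = num_bits - 1 = 10
binary(1673) = 11010001001

Elias gamma(1673) = '0000000000' + '11010001001' = 000000000011010001001 (21 bits)


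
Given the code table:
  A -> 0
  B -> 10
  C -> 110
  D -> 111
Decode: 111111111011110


Decoding:
111 -> D
111 -> D
111 -> D
0 -> A
111 -> D
10 -> B


Result: DDDADB


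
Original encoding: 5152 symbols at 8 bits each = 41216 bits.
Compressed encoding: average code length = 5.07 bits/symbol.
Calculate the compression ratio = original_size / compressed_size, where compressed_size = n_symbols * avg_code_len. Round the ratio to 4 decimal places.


original_size = n_symbols * orig_bits = 5152 * 8 = 41216 bits
compressed_size = n_symbols * avg_code_len = 5152 * 5.07 = 26120.64 bits
ratio = original_size / compressed_size = 41216 / 26120.64 = 1.5779

Compression ratio = 1.5779


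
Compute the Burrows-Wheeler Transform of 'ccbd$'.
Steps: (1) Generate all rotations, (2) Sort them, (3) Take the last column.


Rotations (sorted):
  0: $ccbd -> last char: d
  1: bd$cc -> last char: c
  2: cbd$c -> last char: c
  3: ccbd$ -> last char: $
  4: d$ccb -> last char: b


BWT = dcc$b


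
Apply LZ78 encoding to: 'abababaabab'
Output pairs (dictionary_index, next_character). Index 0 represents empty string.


LZ78 encoding steps:
Dictionary: {0: ''}
Step 1: w='' (idx 0), next='a' -> output (0, 'a'), add 'a' as idx 1
Step 2: w='' (idx 0), next='b' -> output (0, 'b'), add 'b' as idx 2
Step 3: w='a' (idx 1), next='b' -> output (1, 'b'), add 'ab' as idx 3
Step 4: w='ab' (idx 3), next='a' -> output (3, 'a'), add 'aba' as idx 4
Step 5: w='aba' (idx 4), next='b' -> output (4, 'b'), add 'abab' as idx 5


Encoded: [(0, 'a'), (0, 'b'), (1, 'b'), (3, 'a'), (4, 'b')]


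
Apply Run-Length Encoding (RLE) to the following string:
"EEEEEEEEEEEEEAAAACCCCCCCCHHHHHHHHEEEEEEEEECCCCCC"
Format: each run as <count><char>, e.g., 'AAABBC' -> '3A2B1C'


Scanning runs left to right:
  i=0: run of 'E' x 13 -> '13E'
  i=13: run of 'A' x 4 -> '4A'
  i=17: run of 'C' x 8 -> '8C'
  i=25: run of 'H' x 8 -> '8H'
  i=33: run of 'E' x 9 -> '9E'
  i=42: run of 'C' x 6 -> '6C'

RLE = 13E4A8C8H9E6C


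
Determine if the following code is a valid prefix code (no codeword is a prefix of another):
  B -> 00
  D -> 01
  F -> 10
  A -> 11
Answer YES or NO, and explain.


Checking each pair (does one codeword prefix another?):
  B='00' vs D='01': no prefix
  B='00' vs F='10': no prefix
  B='00' vs A='11': no prefix
  D='01' vs B='00': no prefix
  D='01' vs F='10': no prefix
  D='01' vs A='11': no prefix
  F='10' vs B='00': no prefix
  F='10' vs D='01': no prefix
  F='10' vs A='11': no prefix
  A='11' vs B='00': no prefix
  A='11' vs D='01': no prefix
  A='11' vs F='10': no prefix
No violation found over all pairs.

YES -- this is a valid prefix code. No codeword is a prefix of any other codeword.


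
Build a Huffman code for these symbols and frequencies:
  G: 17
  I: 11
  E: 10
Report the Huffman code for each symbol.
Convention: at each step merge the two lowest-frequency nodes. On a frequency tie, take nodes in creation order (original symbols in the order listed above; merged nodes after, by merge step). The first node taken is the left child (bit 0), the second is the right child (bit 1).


Huffman tree construction:
Step 1: Merge E(10) + I(11) = 21
Step 2: Merge G(17) + (E+I)(21) = 38
Read each symbol's code off the tree from the root (left child = 0, right child = 1).

Codes:
  G: 0 (length 1)
  I: 11 (length 2)
  E: 10 (length 2)
Average code length: 59/38 = 1.5526 bits/symbol


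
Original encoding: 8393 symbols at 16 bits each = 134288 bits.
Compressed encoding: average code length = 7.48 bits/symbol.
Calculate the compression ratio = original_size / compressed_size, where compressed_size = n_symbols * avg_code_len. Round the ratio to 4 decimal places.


original_size = n_symbols * orig_bits = 8393 * 16 = 134288 bits
compressed_size = n_symbols * avg_code_len = 8393 * 7.48 = 62779.64 bits
ratio = original_size / compressed_size = 134288 / 62779.64 = 2.139

Compression ratio = 2.139


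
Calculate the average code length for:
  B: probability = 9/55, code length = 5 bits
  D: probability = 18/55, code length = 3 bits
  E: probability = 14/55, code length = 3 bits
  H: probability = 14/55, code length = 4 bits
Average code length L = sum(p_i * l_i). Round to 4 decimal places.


Weighted contributions p_i * l_i:
  B: (9/55) * 5 = 45/55
  D: (18/55) * 3 = 54/55
  E: (14/55) * 3 = 42/55
  H: (14/55) * 4 = 56/55
Sum = (45 + 54 + 42 + 56)/55 = 197/55

L = 197/55 = 3.5818 bits/symbol


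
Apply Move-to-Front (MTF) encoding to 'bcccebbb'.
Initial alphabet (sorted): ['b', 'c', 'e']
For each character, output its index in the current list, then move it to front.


MTF encoding:
'b': index 0 in ['b', 'c', 'e'] -> ['b', 'c', 'e']
'c': index 1 in ['b', 'c', 'e'] -> ['c', 'b', 'e']
'c': index 0 in ['c', 'b', 'e'] -> ['c', 'b', 'e']
'c': index 0 in ['c', 'b', 'e'] -> ['c', 'b', 'e']
'e': index 2 in ['c', 'b', 'e'] -> ['e', 'c', 'b']
'b': index 2 in ['e', 'c', 'b'] -> ['b', 'e', 'c']
'b': index 0 in ['b', 'e', 'c'] -> ['b', 'e', 'c']
'b': index 0 in ['b', 'e', 'c'] -> ['b', 'e', 'c']


Output: [0, 1, 0, 0, 2, 2, 0, 0]


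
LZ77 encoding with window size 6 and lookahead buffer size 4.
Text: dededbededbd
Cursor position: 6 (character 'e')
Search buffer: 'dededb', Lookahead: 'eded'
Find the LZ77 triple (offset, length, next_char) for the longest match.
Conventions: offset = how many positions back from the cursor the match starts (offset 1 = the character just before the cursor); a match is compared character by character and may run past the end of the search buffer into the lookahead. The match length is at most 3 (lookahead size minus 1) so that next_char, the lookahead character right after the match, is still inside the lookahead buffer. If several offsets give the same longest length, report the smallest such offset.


Try each offset into the search buffer:
  offset=1 (pos 5, char 'b'): match length 0
  offset=2 (pos 4, char 'd'): match length 0
  offset=3 (pos 3, char 'e'): match length 2
  offset=4 (pos 2, char 'd'): match length 0
  offset=5 (pos 1, char 'e'): match length 3
  offset=6 (pos 0, char 'd'): match length 0
Longest match has length 3 at offset 5.
next_char = character at position 6 + 3 = 9 -> 'd'

Best match: offset=5, length=3 (matching 'ede' starting at position 1)
LZ77 triple: (5, 3, 'd')


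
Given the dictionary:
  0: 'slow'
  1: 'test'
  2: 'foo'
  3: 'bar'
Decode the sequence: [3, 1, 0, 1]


Look up each index in the dictionary:
  3 -> 'bar'
  1 -> 'test'
  0 -> 'slow'
  1 -> 'test'

Decoded: "bar test slow test"


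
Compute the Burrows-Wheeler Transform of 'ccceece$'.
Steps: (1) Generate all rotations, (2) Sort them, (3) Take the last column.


Rotations (sorted):
  0: $ccceece -> last char: e
  1: ccceece$ -> last char: $
  2: cceece$c -> last char: c
  3: ce$cccee -> last char: e
  4: ceece$cc -> last char: c
  5: e$ccceec -> last char: c
  6: ece$ccce -> last char: e
  7: eece$ccc -> last char: c


BWT = e$ceccec


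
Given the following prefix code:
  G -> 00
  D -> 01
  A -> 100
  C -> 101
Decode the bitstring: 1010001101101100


Decoding step by step:
Bits 101 -> C
Bits 00 -> G
Bits 01 -> D
Bits 101 -> C
Bits 101 -> C
Bits 100 -> A


Decoded message: CGDCCA


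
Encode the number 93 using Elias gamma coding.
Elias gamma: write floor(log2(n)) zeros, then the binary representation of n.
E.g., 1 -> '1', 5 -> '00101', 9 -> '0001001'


num_bits = floor(log2(93)) + 1 = 7
leading_zeros = num_bits - 1 = 6
binary(93) = 1011101

Elias gamma(93) = '000000' + '1011101' = 0000001011101 (13 bits)


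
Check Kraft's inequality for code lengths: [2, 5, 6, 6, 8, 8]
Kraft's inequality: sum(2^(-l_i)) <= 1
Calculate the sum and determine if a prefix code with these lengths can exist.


Sum = 2^(-2) + 2^(-5) + 2^(-6) + 2^(-6) + 2^(-8) + 2^(-8)
    = 0.25 + 0.03125 + 0.015625 + 0.015625 + 0.00390625 + 0.00390625
    = 82/256 = 0.3203125
Since 0.3203125 <= 1, Kraft's inequality IS satisfied.
A prefix code with these lengths CAN exist.

Kraft sum = 0.3203125. Satisfied.


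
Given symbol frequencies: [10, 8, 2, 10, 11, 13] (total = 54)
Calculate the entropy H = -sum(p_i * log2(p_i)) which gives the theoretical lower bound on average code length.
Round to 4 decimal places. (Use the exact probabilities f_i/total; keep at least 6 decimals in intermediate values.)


Per-symbol terms -p_i * log2(p_i) with p_i = f_i/54:
  p = 10/54 = 0.185185: log2(p) = -2.432959, -p*log2(p) = 0.450548
  p = 8/54 = 0.148148: log2(p) = -2.754888, -p*log2(p) = 0.408131
  p = 2/54 = 0.037037: log2(p) = -4.754888, -p*log2(p) = 0.176107
  p = 10/54 = 0.185185: log2(p) = -2.432959, -p*log2(p) = 0.450548
  p = 11/54 = 0.203704: log2(p) = -2.295456, -p*log2(p) = 0.467593
  p = 13/54 = 0.240741: log2(p) = -2.054448, -p*log2(p) = 0.494589
H = 0.450548 + 0.408131 + 0.176107 + 0.450548 + 0.467593 + 0.494589 = 2.447516

H = 2.4475 bits/symbol


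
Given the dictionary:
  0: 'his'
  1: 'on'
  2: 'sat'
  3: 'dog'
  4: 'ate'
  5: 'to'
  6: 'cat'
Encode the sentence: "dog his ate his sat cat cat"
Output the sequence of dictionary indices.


Look up each word in the dictionary:
  'dog' -> 3
  'his' -> 0
  'ate' -> 4
  'his' -> 0
  'sat' -> 2
  'cat' -> 6
  'cat' -> 6

Encoded: [3, 0, 4, 0, 2, 6, 6]


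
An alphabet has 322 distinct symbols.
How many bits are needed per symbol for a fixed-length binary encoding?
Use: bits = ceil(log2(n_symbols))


log2(322) = 8.3309
Bracket: 2^8 = 256 < 322 <= 2^9 = 512
So ceil(log2(322)) = 9

bits = ceil(log2(322)) = ceil(8.3309) = 9 bits


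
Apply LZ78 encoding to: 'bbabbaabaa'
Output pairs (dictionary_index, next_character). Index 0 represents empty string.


LZ78 encoding steps:
Dictionary: {0: ''}
Step 1: w='' (idx 0), next='b' -> output (0, 'b'), add 'b' as idx 1
Step 2: w='b' (idx 1), next='a' -> output (1, 'a'), add 'ba' as idx 2
Step 3: w='b' (idx 1), next='b' -> output (1, 'b'), add 'bb' as idx 3
Step 4: w='' (idx 0), next='a' -> output (0, 'a'), add 'a' as idx 4
Step 5: w='a' (idx 4), next='b' -> output (4, 'b'), add 'ab' as idx 5
Step 6: w='a' (idx 4), next='a' -> output (4, 'a'), add 'aa' as idx 6


Encoded: [(0, 'b'), (1, 'a'), (1, 'b'), (0, 'a'), (4, 'b'), (4, 'a')]


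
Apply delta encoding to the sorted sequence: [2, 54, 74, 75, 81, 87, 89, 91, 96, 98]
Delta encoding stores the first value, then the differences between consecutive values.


First value: 2
Deltas:
  54 - 2 = 52
  74 - 54 = 20
  75 - 74 = 1
  81 - 75 = 6
  87 - 81 = 6
  89 - 87 = 2
  91 - 89 = 2
  96 - 91 = 5
  98 - 96 = 2


Delta encoded: [2, 52, 20, 1, 6, 6, 2, 2, 5, 2]


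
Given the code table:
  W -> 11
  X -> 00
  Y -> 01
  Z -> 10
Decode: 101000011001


Decoding:
10 -> Z
10 -> Z
00 -> X
01 -> Y
10 -> Z
01 -> Y


Result: ZZXYZY


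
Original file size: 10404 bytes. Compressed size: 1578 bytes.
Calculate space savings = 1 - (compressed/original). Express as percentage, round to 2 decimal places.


ratio = compressed/original = 1578/10404 = 0.151672
savings = 1 - ratio = 1 - 0.151672 = 0.848328
as a percentage: 0.848328 * 100 = 84.83%

Space savings = 1 - 1578/10404 = 84.83%


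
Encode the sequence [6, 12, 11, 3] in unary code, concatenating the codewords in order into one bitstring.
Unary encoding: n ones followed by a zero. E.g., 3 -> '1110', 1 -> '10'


Encode each number as n ones followed by a terminating 0:
  6 -> 1111110 (7 bits)
  12 -> 1111111111110 (13 bits)
  11 -> 111111111110 (12 bits)
  3 -> 1110 (4 bits)
Total length = 7 + 13 + 12 + 4 = 36 bits.

Unary([6, 12, 11, 3]) = 111111011111111111101111111111101110 (36 bits)


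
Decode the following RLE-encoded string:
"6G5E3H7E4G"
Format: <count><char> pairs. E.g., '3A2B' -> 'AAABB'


Expanding each <count><char> pair:
  6G -> 'GGGGGG'
  5E -> 'EEEEE'
  3H -> 'HHH'
  7E -> 'EEEEEEE'
  4G -> 'GGGG'

Decoded = GGGGGGEEEEEHHHEEEEEEEGGGG


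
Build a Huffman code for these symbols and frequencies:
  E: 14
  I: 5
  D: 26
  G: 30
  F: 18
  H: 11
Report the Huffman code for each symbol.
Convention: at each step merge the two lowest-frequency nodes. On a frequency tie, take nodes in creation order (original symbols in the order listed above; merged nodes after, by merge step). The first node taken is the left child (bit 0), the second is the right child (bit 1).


Huffman tree construction:
Step 1: Merge I(5) + H(11) = 16
Step 2: Merge E(14) + (I+H)(16) = 30
Step 3: Merge F(18) + D(26) = 44
Step 4: Merge G(30) + (E+(I+H))(30) = 60
Step 5: Merge (F+D)(44) + (G+(E+(I+H)))(60) = 104
Read each symbol's code off the tree from the root (left child = 0, right child = 1).

Codes:
  E: 110 (length 3)
  I: 1110 (length 4)
  D: 01 (length 2)
  G: 10 (length 2)
  F: 00 (length 2)
  H: 1111 (length 4)
Average code length: 254/104 = 2.4423 bits/symbol


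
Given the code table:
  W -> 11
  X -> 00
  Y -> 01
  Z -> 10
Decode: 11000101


Decoding:
11 -> W
00 -> X
01 -> Y
01 -> Y


Result: WXYY


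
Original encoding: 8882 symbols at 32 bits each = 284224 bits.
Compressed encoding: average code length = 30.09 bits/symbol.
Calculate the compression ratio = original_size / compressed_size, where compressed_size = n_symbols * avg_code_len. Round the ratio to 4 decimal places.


original_size = n_symbols * orig_bits = 8882 * 32 = 284224 bits
compressed_size = n_symbols * avg_code_len = 8882 * 30.09 = 267259.38 bits
ratio = original_size / compressed_size = 284224 / 267259.38 = 1.0635

Compression ratio = 1.0635


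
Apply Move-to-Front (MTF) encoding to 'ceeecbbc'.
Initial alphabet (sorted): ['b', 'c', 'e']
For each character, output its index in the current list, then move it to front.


MTF encoding:
'c': index 1 in ['b', 'c', 'e'] -> ['c', 'b', 'e']
'e': index 2 in ['c', 'b', 'e'] -> ['e', 'c', 'b']
'e': index 0 in ['e', 'c', 'b'] -> ['e', 'c', 'b']
'e': index 0 in ['e', 'c', 'b'] -> ['e', 'c', 'b']
'c': index 1 in ['e', 'c', 'b'] -> ['c', 'e', 'b']
'b': index 2 in ['c', 'e', 'b'] -> ['b', 'c', 'e']
'b': index 0 in ['b', 'c', 'e'] -> ['b', 'c', 'e']
'c': index 1 in ['b', 'c', 'e'] -> ['c', 'b', 'e']


Output: [1, 2, 0, 0, 1, 2, 0, 1]


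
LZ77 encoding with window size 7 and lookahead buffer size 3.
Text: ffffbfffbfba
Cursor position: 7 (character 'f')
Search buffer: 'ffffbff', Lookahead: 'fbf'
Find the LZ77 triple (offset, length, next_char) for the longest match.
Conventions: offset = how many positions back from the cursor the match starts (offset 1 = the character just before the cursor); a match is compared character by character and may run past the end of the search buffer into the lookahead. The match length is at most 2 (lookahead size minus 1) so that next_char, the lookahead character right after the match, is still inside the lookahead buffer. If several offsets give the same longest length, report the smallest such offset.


Try each offset into the search buffer:
  offset=1 (pos 6, char 'f'): match length 1
  offset=2 (pos 5, char 'f'): match length 1
  offset=3 (pos 4, char 'b'): match length 0
  offset=4 (pos 3, char 'f'): match length 2
  offset=5 (pos 2, char 'f'): match length 1
  offset=6 (pos 1, char 'f'): match length 1
  offset=7 (pos 0, char 'f'): match length 1
Longest match has length 2 at offset 4.
next_char = character at position 7 + 2 = 9 -> 'f'

Best match: offset=4, length=2 (matching 'fb' starting at position 3)
LZ77 triple: (4, 2, 'f')
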